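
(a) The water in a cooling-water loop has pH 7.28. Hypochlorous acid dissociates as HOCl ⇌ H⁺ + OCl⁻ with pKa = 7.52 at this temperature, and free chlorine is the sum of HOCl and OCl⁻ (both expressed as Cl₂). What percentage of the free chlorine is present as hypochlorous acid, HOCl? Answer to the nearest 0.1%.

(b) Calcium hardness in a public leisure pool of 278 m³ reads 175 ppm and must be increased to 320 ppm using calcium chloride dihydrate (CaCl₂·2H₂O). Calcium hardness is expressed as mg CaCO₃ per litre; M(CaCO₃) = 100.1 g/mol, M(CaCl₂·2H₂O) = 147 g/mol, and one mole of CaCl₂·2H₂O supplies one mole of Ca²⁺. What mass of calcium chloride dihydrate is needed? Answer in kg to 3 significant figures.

(a) 63.5%; (b) 59.2 kg

(a) [OCl⁻]/[HOCl] = 10^(pH − pKa) = 10^(7.28 − 7.52) = 10^-0.24 = 0.5754.
(a) Fraction as HOCl = 1 / (1 + 0.5754) = 0.6347.

(b) Volume: 278 m³ = 278,000 L.
(b) Hardness to add: (320 − 175) = 145 mg/L as CaCO₃ × 278,000 L = 40,310 g as CaCO₃.
(b) Moles of Ca²⁺ (1 mol Ca²⁺ ≡ 1 mol CaCO₃): 40,310 / 100.1 g/mol = 402.7 mol.
(b) Mass of CaCl₂·2H₂O: 402.7 × 147 = 59,200 g.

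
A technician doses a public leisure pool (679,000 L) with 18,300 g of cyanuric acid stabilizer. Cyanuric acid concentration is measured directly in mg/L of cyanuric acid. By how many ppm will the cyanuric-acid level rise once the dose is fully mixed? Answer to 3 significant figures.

27.0 ppm

Rise: 18,300 g / 679,000 L × 1000 = 26.95 mg/L.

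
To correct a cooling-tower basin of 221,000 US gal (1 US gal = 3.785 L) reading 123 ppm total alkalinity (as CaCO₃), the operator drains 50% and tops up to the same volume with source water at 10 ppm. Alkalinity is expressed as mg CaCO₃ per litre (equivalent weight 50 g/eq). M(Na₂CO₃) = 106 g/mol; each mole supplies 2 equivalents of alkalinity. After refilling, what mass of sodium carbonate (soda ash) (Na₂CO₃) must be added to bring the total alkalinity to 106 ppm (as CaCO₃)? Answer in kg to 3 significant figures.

Volume: 221,000 US gal × 3.785 L/gal = 836,485 L.
After draining 50% and refilling: 123 × 0.50 + 10 × 0.50 = 66.5 ppm.
Deficit to target: 106 − 66.5 = 39.5 mg/L.
As CaCO₃: 39.5 mg/L × 836,485 L = 33,040 g; ÷ 50 g/eq ÷ 2 = 330.4 mol Na₂CO₃.
Mass: 330.4 × 106 = 35,020 g.

35.0 kg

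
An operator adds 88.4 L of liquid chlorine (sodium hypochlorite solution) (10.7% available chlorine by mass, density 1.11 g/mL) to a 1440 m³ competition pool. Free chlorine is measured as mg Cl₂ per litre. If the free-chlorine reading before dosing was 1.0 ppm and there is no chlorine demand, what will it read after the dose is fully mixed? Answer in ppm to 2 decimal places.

8.29 ppm

Volume: 1440 m³ = 1,440,000 L.
Mass of solution: 88.4 L × 1000 mL/L × 1.11 g/mL = 98,120 g.
Available chlorine delivered: 98,120 g × 0.107 = 10,500 g as Cl₂.
Concentration rise: 10,500 g / 1,440,000 L = 7.291 mg/L = 7.29 ppm.
Final FC: 1.0 + 7.29 = 8.29 ppm.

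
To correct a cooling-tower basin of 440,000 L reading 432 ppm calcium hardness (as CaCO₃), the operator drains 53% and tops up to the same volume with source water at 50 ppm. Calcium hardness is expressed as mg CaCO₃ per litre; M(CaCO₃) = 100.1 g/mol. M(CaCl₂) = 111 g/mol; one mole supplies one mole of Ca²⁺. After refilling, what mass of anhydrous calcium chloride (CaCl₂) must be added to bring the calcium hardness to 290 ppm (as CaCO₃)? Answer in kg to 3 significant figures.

After draining 53% and refilling: 432 × 0.47 + 50 × 0.53 = 229.54 ppm.
Deficit to target: 290 − 229.54 = 60.46 mg/L.
As CaCO₃: 60.46 mg/L × 440,000 L = 26,600 g; ÷ 100.1 = 265.8 mol Ca²⁺.
Mass: 265.8 × 111 = 29,500 g.

29.5 kg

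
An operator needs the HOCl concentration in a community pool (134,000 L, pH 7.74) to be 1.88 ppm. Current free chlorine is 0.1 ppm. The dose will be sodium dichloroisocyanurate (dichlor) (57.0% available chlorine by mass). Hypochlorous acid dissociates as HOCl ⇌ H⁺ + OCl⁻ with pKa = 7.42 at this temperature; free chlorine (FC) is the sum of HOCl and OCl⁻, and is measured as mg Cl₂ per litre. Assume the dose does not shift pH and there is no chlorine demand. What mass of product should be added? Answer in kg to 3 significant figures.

1.34 kg

[OCl⁻]/[HOCl] = 10^(pH − pKa) = 10^(7.74 − 7.42) = 2.089; fraction as HOCl = 1/(1 + 2.089) = 0.3237.
Free chlorine required for 1.88 ppm HOCl: 1.88 / 0.3237 = 5.808 ppm.
FC to add: 5.808 − 0.1 = 5.708 mg/L as Cl₂.
Cl₂ equivalent: 5.708 mg/L × 134,000 L = 764.9 g.
Product at 57.0% available Cl: 764.9 / 0.57 = 1342 g.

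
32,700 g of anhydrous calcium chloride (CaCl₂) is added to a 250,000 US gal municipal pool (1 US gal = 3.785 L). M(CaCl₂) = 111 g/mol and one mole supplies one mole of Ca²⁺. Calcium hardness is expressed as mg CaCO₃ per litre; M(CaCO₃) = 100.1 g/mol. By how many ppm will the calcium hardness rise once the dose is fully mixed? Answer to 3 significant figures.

Volume: 250,000 US gal × 3.785 L/gal = 946,250 L.
Moles of Ca²⁺: 32,700 g ÷ 111 g/mol = 294.6 mol.
As CaCO₃: 294.6 mol × 100.1 g/mol = 29,490 g.
Rise: 29,490 g / 946,250 L × 1000 = 31.16 mg/L.

31.2 ppm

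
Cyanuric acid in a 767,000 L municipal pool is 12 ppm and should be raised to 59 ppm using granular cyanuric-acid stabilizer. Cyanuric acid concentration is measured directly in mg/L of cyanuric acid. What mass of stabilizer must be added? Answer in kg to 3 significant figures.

CYA to add: (59 − 12) = 47 mg/L × 767,000 L = 36,050 g cyanuric acid.

36.0 kg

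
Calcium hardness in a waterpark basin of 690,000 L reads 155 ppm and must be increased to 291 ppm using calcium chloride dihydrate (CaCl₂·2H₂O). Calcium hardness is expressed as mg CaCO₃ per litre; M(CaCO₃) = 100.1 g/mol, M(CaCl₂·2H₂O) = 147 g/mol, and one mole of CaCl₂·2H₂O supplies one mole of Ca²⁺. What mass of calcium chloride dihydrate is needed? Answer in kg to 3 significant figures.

Hardness to add: (291 − 155) = 136 mg/L as CaCO₃ × 690,000 L = 93,840 g as CaCO₃.
Moles of Ca²⁺ (1 mol Ca²⁺ ≡ 1 mol CaCO₃): 93,840 / 100.1 g/mol = 937.5 mol.
Mass of CaCl₂·2H₂O: 937.5 × 147 = 137,800 g.

138 kg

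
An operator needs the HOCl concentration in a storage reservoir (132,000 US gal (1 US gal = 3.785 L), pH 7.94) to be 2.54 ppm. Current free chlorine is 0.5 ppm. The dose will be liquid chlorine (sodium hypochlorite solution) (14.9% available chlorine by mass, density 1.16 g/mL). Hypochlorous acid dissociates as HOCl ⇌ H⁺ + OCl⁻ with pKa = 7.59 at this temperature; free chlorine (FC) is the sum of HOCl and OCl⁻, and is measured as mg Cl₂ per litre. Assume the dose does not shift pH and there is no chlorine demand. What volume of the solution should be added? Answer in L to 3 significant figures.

22.3 L

Volume: 132,000 US gal × 3.785 L/gal = 499,620 L.
[OCl⁻]/[HOCl] = 10^(pH − pKa) = 10^(7.94 − 7.59) = 2.239; fraction as HOCl = 1/(1 + 2.239) = 0.3088.
Free chlorine required for 2.54 ppm HOCl: 2.54 / 0.3088 = 8.226 ppm.
FC to add: 8.226 − 0.5 = 7.726 mg/L as Cl₂.
Cl₂ equivalent: 7.726 mg/L × 499,620 L = 3860 g.
Product at 14.9% available Cl: 3860 / 0.149 = 25,910 g.
Volume: 25,910 g ÷ 1.16 g/mL = 22,330 mL.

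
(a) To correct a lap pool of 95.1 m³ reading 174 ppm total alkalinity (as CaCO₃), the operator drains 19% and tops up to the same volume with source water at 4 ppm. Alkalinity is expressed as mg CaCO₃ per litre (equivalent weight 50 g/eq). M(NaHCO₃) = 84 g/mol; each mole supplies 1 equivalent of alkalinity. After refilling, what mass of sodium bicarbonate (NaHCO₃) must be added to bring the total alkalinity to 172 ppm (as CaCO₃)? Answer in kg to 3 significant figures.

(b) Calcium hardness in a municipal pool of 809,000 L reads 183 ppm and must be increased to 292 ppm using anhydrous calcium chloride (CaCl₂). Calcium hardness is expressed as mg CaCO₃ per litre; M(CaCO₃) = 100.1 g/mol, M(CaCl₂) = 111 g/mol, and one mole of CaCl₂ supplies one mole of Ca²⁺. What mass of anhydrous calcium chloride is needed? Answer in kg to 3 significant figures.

(a) Volume: 95.1 m³ = 95,100 L.
(a) After draining 19% and refilling: 174 × 0.81 + 4 × 0.19 = 141.7 ppm.
(a) Deficit to target: 172 − 141.7 = 30.3 mg/L.
(a) As CaCO₃: 30.3 mg/L × 95,100 L = 2882 g; ÷ 50 g/eq ÷ 1 = 57.63 mol NaHCO₃.
(a) Mass: 57.63 × 84 = 4841 g.

(b) Hardness to add: (292 − 183) = 109 mg/L as CaCO₃ × 809,000 L = 88,180 g as CaCO₃.
(b) Moles of Ca²⁺ (1 mol Ca²⁺ ≡ 1 mol CaCO₃): 88,180 / 100.1 g/mol = 880.9 mol.
(b) Mass of CaCl₂: 880.9 × 111 = 97,780 g.

(a) 4.84 kg; (b) 97.8 kg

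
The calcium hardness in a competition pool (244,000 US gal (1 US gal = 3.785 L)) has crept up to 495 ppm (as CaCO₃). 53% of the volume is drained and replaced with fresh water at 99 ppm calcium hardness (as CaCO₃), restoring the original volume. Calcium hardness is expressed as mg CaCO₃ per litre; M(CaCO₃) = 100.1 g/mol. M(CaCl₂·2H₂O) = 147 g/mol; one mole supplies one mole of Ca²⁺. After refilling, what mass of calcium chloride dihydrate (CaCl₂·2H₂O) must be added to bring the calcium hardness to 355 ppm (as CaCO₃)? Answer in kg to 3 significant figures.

Volume: 244,000 US gal × 3.785 L/gal = 923,540 L.
After draining 53% and refilling: 495 × 0.47 + 99 × 0.53 = 285.12 ppm.
Deficit to target: 355 − 285.12 = 69.88 mg/L.
As CaCO₃: 69.88 mg/L × 923,540 L = 64,540 g; ÷ 100.1 = 644.7 mol Ca²⁺.
Mass: 644.7 × 147 = 94,770 g.

94.8 kg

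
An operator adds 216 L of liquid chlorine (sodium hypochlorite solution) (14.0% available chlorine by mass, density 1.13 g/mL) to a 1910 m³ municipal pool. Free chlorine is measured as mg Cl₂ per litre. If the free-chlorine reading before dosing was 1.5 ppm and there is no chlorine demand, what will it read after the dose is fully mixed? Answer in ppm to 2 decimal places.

19.39 ppm

Volume: 1910 m³ = 1,910,000 L.
Mass of solution: 216 L × 1000 mL/L × 1.13 g/mL = 244,100 g.
Available chlorine delivered: 244,100 g × 0.14 = 34,170 g as Cl₂.
Concentration rise: 34,170 g / 1,910,000 L = 17.89 mg/L = 17.89 ppm.
Final FC: 1.5 + 17.89 = 19.39 ppm.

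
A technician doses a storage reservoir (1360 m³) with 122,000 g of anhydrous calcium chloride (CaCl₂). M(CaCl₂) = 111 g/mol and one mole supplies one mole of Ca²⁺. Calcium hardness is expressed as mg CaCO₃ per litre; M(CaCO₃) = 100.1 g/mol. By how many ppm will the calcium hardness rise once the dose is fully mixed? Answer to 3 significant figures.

Volume: 1360 m³ = 1,360,000 L.
Moles of Ca²⁺: 122,000 g ÷ 111 g/mol = 1099 mol.
As CaCO₃: 1099 mol × 100.1 g/mol = 110,000 g.
Rise: 110,000 g / 1,360,000 L × 1000 = 80.9 mg/L.

80.9 ppm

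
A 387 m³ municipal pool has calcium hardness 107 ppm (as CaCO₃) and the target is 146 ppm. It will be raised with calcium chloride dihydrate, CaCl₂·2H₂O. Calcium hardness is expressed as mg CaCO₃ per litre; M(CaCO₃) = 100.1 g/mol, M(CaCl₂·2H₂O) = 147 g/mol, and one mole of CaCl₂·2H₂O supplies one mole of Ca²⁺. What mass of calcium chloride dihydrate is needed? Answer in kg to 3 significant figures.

Volume: 387 m³ = 387,000 L.
Hardness to add: (146 − 107) = 39 mg/L as CaCO₃ × 387,000 L = 15,090 g as CaCO₃.
Moles of Ca²⁺ (1 mol Ca²⁺ ≡ 1 mol CaCO₃): 15,090 / 100.1 g/mol = 150.8 mol.
Mass of CaCl₂·2H₂O: 150.8 × 147 = 22,160 g.

22.2 kg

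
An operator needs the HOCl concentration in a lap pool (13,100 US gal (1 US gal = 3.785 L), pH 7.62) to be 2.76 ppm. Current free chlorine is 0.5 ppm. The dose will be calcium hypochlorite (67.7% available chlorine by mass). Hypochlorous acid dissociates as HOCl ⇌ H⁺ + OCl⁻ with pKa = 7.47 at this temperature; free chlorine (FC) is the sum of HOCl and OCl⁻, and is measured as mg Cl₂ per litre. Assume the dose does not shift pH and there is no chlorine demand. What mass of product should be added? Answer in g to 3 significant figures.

Volume: 13,100 US gal × 3.785 L/gal = 49,584 L.
[OCl⁻]/[HOCl] = 10^(pH − pKa) = 10^(7.62 − 7.47) = 1.413; fraction as HOCl = 1/(1 + 1.413) = 0.4145.
Free chlorine required for 2.76 ppm HOCl: 2.76 / 0.4145 = 6.659 ppm.
FC to add: 6.659 − 0.5 = 6.159 mg/L as Cl₂.
Cl₂ equivalent: 6.159 mg/L × 49,584 L = 305.4 g.
Product at 67.7% available Cl: 305.4 / 0.677 = 451.1 g.

451 g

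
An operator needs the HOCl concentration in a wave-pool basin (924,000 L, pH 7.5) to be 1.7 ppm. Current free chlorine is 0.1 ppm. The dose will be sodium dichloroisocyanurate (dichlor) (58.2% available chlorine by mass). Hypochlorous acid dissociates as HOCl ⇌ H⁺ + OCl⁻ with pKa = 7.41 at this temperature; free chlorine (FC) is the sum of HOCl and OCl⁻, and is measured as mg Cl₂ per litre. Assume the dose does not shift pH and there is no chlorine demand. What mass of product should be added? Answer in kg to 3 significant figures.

5.86 kg

[OCl⁻]/[HOCl] = 10^(pH − pKa) = 10^(7.5 − 7.41) = 1.23; fraction as HOCl = 1/(1 + 1.23) = 0.4484.
Free chlorine required for 1.7 ppm HOCl: 1.7 / 0.4484 = 3.791 ppm.
FC to add: 3.791 − 0.1 = 3.691 mg/L as Cl₂.
Cl₂ equivalent: 3.691 mg/L × 924,000 L = 3411 g.
Product at 58.2% available Cl: 3411 / 0.582 = 5861 g.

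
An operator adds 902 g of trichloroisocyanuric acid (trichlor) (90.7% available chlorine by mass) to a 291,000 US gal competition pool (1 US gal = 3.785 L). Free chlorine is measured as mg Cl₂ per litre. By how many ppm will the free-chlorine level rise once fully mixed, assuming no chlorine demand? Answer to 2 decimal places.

Volume: 291,000 US gal × 3.785 L/gal = 1,101,435 L.
Available chlorine delivered: 902 g × 0.907 = 818.1 g as Cl₂.
Concentration rise: 818.1 g / 1,101,435 L = 0.7428 mg/L = 0.74 ppm.

0.74 ppm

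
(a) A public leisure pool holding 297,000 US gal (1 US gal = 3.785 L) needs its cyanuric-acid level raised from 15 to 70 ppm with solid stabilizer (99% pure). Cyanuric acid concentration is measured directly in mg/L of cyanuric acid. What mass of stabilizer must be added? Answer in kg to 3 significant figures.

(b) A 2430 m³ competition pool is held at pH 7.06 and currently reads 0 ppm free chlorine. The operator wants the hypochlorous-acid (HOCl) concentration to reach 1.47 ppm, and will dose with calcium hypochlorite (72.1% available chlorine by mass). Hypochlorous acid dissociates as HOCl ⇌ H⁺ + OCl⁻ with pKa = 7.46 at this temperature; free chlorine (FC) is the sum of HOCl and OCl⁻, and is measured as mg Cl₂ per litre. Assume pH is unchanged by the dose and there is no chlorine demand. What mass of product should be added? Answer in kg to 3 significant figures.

(a) 62.5 kg; (b) 6.93 kg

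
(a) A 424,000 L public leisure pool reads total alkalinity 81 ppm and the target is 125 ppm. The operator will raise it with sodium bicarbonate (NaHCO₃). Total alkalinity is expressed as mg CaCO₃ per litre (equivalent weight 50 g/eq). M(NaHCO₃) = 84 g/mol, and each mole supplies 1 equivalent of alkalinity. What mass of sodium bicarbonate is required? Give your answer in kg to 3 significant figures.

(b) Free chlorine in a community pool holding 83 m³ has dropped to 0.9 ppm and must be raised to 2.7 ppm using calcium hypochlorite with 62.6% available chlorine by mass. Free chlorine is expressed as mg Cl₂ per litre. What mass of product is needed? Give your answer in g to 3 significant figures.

(a) Alkalinity to add: (125 − 81) = 44 mg/L as CaCO₃ × 424,000 L = 18,660 g as CaCO₃.
(a) Equivalents: 18,660 g ÷ 50 g/eq = 373.1 eq.
(a) NaHCO₃ supplies 1 eq per mole → 373.1 mol.
(a) Mass: 373.1 mol × 84 g/mol = 31,340 g.

(b) Volume: 83 m³ = 83,000 L.
(b) Chlorine deficit: 2.7 − 0.9 = 1.8 ppm = 1.8 mg/L as Cl₂.
(b) Cl₂ equivalent needed: 1.8 mg/L × 83,000 L = 149,400 mg = 149.4 g.
(b) Product at 62.6% available chlorine: 149.4 / 0.626 = 238.7 g.

(a) 31.3 kg; (b) 239 g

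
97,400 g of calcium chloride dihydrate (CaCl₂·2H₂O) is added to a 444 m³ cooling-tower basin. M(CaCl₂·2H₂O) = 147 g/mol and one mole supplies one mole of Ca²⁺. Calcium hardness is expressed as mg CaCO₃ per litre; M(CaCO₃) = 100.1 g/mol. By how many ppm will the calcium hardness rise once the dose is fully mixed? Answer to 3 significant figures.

149 ppm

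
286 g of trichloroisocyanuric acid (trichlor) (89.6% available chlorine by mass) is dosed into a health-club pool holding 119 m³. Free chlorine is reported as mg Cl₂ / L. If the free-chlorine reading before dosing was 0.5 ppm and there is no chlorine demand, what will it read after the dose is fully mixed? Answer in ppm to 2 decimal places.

Volume: 119 m³ = 119,000 L.
Available chlorine delivered: 286 g × 0.896 = 256.3 g as Cl₂.
Concentration rise: 256.3 g / 119,000 L = 2.153 mg/L = 2.15 ppm.
Final FC: 0.5 + 2.15 = 2.65 ppm.

2.65 ppm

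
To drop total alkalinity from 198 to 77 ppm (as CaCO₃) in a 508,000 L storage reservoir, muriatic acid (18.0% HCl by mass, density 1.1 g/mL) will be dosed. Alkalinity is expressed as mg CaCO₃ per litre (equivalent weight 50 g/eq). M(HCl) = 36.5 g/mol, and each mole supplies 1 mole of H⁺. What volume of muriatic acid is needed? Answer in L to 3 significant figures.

227 L

Alkalinity to neutralize: (198 − 77) = 121 mg/L as CaCO₃ × 508,000 L = 61,470 g as CaCO₃.
Equivalents of H⁺ required: 61,470 ÷ 50 g/eq = 1229 eq = 1229 mol HCl.
Mass of HCl: 1229 × 36.5 = 44,870 g.
Mass of 18.0% solution: 44,870 / 0.18 = 249,300 g.
Volume: 249,300 g ÷ 1.1 g/mL = 226,600 mL.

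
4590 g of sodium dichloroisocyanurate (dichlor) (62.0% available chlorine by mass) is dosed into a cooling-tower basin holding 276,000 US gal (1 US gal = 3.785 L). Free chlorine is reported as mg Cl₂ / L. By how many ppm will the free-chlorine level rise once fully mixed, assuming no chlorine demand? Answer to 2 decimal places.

2.72 ppm

Volume: 276,000 US gal × 3.785 L/gal = 1,044,660 L.
Available chlorine delivered: 4590 g × 0.62 = 2846 g as Cl₂.
Concentration rise: 2846 g / 1,044,660 L = 2.724 mg/L = 2.72 ppm.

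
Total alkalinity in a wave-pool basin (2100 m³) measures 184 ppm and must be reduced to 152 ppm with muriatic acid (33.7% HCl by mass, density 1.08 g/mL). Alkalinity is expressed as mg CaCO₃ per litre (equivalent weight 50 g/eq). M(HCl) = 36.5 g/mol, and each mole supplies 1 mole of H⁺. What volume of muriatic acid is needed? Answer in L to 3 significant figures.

135 L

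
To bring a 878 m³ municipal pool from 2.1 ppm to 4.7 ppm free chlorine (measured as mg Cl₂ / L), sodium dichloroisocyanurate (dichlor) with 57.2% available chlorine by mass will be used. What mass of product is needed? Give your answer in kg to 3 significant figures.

Volume: 878 m³ = 878,000 L.
Chlorine deficit: 4.7 − 2.1 = 2.6 ppm = 2.6 mg/L as Cl₂.
Cl₂ equivalent needed: 2.6 mg/L × 878,000 L = 2,283,000 mg = 2283 g.
Product at 57.2% available chlorine: 2283 / 0.572 = 3991 g.

3.99 kg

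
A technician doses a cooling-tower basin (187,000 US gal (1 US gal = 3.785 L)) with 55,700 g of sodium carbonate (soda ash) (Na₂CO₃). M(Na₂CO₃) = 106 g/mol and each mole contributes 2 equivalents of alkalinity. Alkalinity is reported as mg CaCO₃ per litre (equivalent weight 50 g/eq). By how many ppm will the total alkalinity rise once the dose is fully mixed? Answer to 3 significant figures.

74.2 ppm

Volume: 187,000 US gal × 3.785 L/gal = 707,795 L.
Moles of Na₂CO₃: 55,700 g ÷ 106 g/mol = 525.5 mol → 1051 eq of alkalinity.
As CaCO₃: 1051 eq × 50 g/eq = 52,550 g.
Rise: 52,550 g / 707,795 L × 1000 = 74.24 mg/L.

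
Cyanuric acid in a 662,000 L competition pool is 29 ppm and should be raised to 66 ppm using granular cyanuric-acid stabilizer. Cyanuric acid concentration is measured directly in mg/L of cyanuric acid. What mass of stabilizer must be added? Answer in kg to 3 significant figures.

24.5 kg

CYA to add: (66 − 29) = 37 mg/L × 662,000 L = 24,490 g cyanuric acid.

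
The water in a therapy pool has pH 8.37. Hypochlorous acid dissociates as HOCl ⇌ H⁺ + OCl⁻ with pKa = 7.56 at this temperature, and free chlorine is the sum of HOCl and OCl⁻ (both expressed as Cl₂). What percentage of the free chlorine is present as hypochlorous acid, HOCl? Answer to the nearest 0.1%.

13.4%

[OCl⁻]/[HOCl] = 10^(pH − pKa) = 10^(8.37 − 7.56) = 10^0.81 = 6.457.
Fraction as HOCl = 1 / (1 + 6.457) = 0.1341.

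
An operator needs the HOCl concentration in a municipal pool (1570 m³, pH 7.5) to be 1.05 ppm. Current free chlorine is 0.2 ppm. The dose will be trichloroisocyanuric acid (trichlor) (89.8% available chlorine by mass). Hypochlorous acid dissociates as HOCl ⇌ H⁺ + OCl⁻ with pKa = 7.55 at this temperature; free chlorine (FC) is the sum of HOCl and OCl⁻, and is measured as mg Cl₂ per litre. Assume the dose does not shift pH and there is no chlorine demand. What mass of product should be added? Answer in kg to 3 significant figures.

Volume: 1570 m³ = 1,570,000 L.
[OCl⁻]/[HOCl] = 10^(pH − pKa) = 10^(7.5 − 7.55) = 0.8913; fraction as HOCl = 1/(1 + 0.8913) = 0.5288.
Free chlorine required for 1.05 ppm HOCl: 1.05 / 0.5288 = 1.986 ppm.
FC to add: 1.986 − 0.2 = 1.786 mg/L as Cl₂.
Cl₂ equivalent: 1.786 mg/L × 1,570,000 L = 2804 g.
Product at 89.8% available Cl: 2804 / 0.898 = 3122 g.

3.12 kg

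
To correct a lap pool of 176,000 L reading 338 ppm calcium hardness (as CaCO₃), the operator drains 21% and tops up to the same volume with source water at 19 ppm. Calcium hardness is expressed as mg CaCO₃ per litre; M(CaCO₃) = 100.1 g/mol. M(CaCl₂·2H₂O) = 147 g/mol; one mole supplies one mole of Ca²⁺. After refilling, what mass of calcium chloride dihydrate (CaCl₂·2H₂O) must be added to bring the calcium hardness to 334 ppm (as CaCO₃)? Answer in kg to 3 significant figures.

16.3 kg

After draining 21% and refilling: 338 × 0.79 + 19 × 0.21 = 271.01 ppm.
Deficit to target: 334 − 271.01 = 62.99 mg/L.
As CaCO₃: 62.99 mg/L × 176,000 L = 11,090 g; ÷ 100.1 = 110.8 mol Ca²⁺.
Mass: 110.8 × 147 = 16,280 g.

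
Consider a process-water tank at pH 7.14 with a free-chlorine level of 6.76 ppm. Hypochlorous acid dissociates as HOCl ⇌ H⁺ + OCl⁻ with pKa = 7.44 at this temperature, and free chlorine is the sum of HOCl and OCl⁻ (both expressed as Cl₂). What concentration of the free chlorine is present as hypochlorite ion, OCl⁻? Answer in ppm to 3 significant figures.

[OCl⁻]/[HOCl] = 10^(pH − pKa) = 10^(7.14 − 7.44) = 10^-0.30 = 0.5012.
Fraction as HOCl = 1 / (1 + 0.5012) = 0.6661.
OCl⁻ = (1 − 0.6661) × 6.76 ppm = 2.257 ppm.

2.26 ppm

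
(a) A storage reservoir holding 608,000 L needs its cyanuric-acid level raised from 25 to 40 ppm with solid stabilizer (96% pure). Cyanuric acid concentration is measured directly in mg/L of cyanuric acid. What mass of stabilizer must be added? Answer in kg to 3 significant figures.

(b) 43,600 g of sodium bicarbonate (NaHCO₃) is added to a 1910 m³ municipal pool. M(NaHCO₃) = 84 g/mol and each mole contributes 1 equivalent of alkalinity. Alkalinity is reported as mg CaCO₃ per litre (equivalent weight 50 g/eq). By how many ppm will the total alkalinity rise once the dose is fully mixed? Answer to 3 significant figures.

(a) 9.50 kg; (b) 13.6 ppm

(a) CYA to add: (40 − 25) = 15 mg/L × 608,000 L = 9120 g cyanuric acid.
(a) At 96% purity: 9120 / 0.96 = 9500 g product.

(b) Volume: 1910 m³ = 1,910,000 L.
(b) Moles of NaHCO₃: 43,600 g ÷ 84 g/mol = 519 mol → 519 eq of alkalinity.
(b) As CaCO₃: 519 eq × 50 g/eq = 25,950 g.
(b) Rise: 25,950 g / 1,910,000 L × 1000 = 13.59 mg/L.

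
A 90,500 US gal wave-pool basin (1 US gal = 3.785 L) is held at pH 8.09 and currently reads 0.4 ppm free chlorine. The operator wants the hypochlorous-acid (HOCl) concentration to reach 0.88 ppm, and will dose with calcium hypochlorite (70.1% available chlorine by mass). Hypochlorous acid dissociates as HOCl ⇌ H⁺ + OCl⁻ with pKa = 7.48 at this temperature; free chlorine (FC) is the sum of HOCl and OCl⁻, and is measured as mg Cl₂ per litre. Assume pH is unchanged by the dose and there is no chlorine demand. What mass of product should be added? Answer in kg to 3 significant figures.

Volume: 90,500 US gal × 3.785 L/gal = 342,542 L.
[OCl⁻]/[HOCl] = 10^(pH − pKa) = 10^(8.09 − 7.48) = 4.074; fraction as HOCl = 1/(1 + 4.074) = 0.1971.
Free chlorine required for 0.88 ppm HOCl: 0.88 / 0.1971 = 4.465 ppm.
FC to add: 4.465 − 0.4 = 4.065 mg/L as Cl₂.
Cl₂ equivalent: 4.065 mg/L × 342,542 L = 1392 g.
Product at 70.1% available Cl: 1392 / 0.701 = 1986 g.

1.99 kg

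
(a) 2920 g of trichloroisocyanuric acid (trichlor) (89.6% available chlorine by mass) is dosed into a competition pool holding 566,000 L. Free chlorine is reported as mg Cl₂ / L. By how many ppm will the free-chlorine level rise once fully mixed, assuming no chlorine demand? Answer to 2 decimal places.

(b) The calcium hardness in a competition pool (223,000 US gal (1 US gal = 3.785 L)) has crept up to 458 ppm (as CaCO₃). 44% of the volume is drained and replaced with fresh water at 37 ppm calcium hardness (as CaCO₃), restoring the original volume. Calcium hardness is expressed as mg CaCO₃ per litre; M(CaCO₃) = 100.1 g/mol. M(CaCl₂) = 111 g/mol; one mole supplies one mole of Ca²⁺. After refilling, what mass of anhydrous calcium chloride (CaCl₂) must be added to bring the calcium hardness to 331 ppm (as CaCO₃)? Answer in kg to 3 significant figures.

(a) Available chlorine delivered: 2920 g × 0.896 = 2616 g as Cl₂.
(a) Concentration rise: 2616 g / 566,000 L = 4.622 mg/L = 4.62 ppm.

(b) Volume: 223,000 US gal × 3.785 L/gal = 844,055 L.
(b) After draining 44% and refilling: 458 × 0.56 + 37 × 0.44 = 272.76 ppm.
(b) Deficit to target: 331 − 272.76 = 58.24 mg/L.
(b) As CaCO₃: 58.24 mg/L × 844,055 L = 49,160 g; ÷ 100.1 = 491.1 mol Ca²⁺.
(b) Mass: 491.1 × 111 = 54,510 g.

(a) 4.62 ppm; (b) 54.5 kg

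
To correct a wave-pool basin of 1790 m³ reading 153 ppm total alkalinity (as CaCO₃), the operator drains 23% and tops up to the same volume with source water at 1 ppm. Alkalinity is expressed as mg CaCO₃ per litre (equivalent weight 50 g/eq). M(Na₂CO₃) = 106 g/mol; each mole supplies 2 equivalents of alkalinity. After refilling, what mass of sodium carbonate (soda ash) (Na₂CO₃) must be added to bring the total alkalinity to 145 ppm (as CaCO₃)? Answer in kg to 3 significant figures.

Volume: 1790 m³ = 1,790,000 L.
After draining 23% and refilling: 153 × 0.77 + 1 × 0.23 = 118.04 ppm.
Deficit to target: 145 − 118.04 = 26.96 mg/L.
As CaCO₃: 26.96 mg/L × 1,790,000 L = 48,260 g; ÷ 50 g/eq ÷ 2 = 482.6 mol Na₂CO₃.
Mass: 482.6 × 106 = 51,150 g.

51.2 kg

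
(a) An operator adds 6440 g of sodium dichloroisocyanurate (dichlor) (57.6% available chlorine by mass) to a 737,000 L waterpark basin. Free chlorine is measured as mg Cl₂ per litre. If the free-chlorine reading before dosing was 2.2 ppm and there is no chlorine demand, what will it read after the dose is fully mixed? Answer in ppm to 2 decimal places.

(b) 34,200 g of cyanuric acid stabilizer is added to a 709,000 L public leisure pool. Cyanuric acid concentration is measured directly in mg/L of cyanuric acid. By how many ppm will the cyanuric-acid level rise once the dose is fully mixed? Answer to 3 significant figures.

(a) 7.23 ppm; (b) 48.2 ppm

(a) Available chlorine delivered: 6440 g × 0.576 = 3709 g as Cl₂.
(a) Concentration rise: 3709 g / 737,000 L = 5.033 mg/L = 5.03 ppm.
(a) Final FC: 2.2 + 5.03 = 7.23 ppm.

(b) Rise: 34,200 g / 709,000 L × 1000 = 48.24 mg/L.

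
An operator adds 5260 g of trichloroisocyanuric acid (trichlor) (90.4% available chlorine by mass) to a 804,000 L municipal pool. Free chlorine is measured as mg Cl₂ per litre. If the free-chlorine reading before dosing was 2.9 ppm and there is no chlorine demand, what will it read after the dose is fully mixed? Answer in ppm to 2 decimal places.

8.81 ppm

Available chlorine delivered: 5260 g × 0.904 = 4755 g as Cl₂.
Concentration rise: 4755 g / 804,000 L = 5.914 mg/L = 5.91 ppm.
Final FC: 2.9 + 5.91 = 8.81 ppm.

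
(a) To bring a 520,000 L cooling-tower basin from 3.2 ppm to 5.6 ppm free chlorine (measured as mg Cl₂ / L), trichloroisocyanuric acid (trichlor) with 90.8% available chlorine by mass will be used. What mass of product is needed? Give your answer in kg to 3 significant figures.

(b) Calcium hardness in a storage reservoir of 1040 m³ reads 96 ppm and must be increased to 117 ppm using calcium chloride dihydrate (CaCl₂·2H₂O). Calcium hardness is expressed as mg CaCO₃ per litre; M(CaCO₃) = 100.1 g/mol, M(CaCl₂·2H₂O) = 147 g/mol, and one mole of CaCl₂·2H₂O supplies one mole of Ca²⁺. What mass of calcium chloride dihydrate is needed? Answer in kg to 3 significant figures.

(a) Chlorine deficit: 5.6 − 3.2 = 2.4 ppm = 2.4 mg/L as Cl₂.
(a) Cl₂ equivalent needed: 2.4 mg/L × 520,000 L = 1,248,000 mg = 1248 g.
(a) Product at 90.8% available chlorine: 1248 / 0.908 = 1374 g.

(b) Volume: 1040 m³ = 1,040,000 L.
(b) Hardness to add: (117 − 96) = 21 mg/L as CaCO₃ × 1,040,000 L = 21,840 g as CaCO₃.
(b) Moles of Ca²⁺ (1 mol Ca²⁺ ≡ 1 mol CaCO₃): 21,840 / 100.1 g/mol = 218.2 mol.
(b) Mass of CaCl₂·2H₂O: 218.2 × 147 = 32,070 g.

(a) 1.37 kg; (b) 32.1 kg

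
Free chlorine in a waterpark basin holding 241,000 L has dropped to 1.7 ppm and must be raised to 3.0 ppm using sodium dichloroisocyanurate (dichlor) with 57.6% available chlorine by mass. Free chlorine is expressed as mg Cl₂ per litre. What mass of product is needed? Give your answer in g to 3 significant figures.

Chlorine deficit: 3.0 − 1.7 = 1.3 ppm = 1.3 mg/L as Cl₂.
Cl₂ equivalent needed: 1.3 mg/L × 241,000 L = 313,300 mg = 313.3 g.
Product at 57.6% available chlorine: 313.3 / 0.576 = 543.9 g.

544 g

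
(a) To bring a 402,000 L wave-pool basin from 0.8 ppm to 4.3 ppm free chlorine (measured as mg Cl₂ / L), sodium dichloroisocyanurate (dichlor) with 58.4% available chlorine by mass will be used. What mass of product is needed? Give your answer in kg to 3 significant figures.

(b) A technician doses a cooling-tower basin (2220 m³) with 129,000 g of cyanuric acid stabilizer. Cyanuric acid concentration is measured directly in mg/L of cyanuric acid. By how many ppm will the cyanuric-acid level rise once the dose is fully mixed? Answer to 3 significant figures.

(a) 2.41 kg; (b) 58.1 ppm

(a) Chlorine deficit: 4.3 − 0.8 = 3.5 ppm = 3.5 mg/L as Cl₂.
(a) Cl₂ equivalent needed: 3.5 mg/L × 402,000 L = 1,407,000 mg = 1407 g.
(a) Product at 58.4% available chlorine: 1407 / 0.584 = 2409 g.

(b) Volume: 2220 m³ = 2,220,000 L.
(b) Rise: 129,000 g / 2,220,000 L × 1000 = 58.11 mg/L.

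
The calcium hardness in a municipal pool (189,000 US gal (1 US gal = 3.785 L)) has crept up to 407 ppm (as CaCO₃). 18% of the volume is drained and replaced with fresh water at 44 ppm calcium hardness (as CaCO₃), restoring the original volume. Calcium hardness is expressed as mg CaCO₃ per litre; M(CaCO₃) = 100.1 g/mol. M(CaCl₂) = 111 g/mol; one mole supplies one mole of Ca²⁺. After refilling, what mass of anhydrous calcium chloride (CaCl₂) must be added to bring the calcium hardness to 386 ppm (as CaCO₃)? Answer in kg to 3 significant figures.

35.2 kg

Volume: 189,000 US gal × 3.785 L/gal = 715,365 L.
After draining 18% and refilling: 407 × 0.82 + 44 × 0.18 = 341.66 ppm.
Deficit to target: 386 − 341.66 = 44.34 mg/L.
As CaCO₃: 44.34 mg/L × 715,365 L = 31,720 g; ÷ 100.1 = 316.9 mol Ca²⁺.
Mass: 316.9 × 111 = 35,170 g.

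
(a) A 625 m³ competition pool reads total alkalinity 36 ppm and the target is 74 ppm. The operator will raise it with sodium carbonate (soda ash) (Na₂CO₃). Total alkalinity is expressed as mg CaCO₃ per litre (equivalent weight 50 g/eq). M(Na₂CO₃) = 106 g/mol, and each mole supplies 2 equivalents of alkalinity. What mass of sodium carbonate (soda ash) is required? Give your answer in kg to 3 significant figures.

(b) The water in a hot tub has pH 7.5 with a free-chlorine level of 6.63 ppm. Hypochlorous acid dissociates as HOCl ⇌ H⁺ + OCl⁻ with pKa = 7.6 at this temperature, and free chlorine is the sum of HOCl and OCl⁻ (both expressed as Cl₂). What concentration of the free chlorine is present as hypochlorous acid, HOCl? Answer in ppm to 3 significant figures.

(a) 25.2 kg; (b) 3.69 ppm

(a) Volume: 625 m³ = 625,000 L.
(a) Alkalinity to add: (74 − 36) = 38 mg/L as CaCO₃ × 625,000 L = 23,750 g as CaCO₃.
(a) Equivalents: 23,750 g ÷ 50 g/eq = 475 eq.
(a) Each mole of Na₂CO₃ supplies 2 eq, so 475 / 2 = 237.5 mol.
(a) Mass: 237.5 mol × 106 g/mol = 25,180 g.

(b) [OCl⁻]/[HOCl] = 10^(pH − pKa) = 10^(7.5 − 7.6) = 10^-0.10 = 0.7943.
(b) Fraction as HOCl = 1 / (1 + 0.7943) = 0.5573.
(b) HOCl = 0.5573 × 6.63 ppm = 3.695 ppm.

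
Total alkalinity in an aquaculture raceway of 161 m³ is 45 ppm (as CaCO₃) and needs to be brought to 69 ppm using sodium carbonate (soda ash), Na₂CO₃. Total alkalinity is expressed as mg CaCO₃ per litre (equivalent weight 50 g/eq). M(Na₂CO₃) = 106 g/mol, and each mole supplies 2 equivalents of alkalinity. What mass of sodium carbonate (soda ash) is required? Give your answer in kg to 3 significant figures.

Volume: 161 m³ = 161,000 L.
Alkalinity to add: (69 − 45) = 24 mg/L as CaCO₃ × 161,000 L = 3864 g as CaCO₃.
Equivalents: 3864 g ÷ 50 g/eq = 77.28 eq.
Each mole of Na₂CO₃ supplies 2 eq, so 77.28 / 2 = 38.64 mol.
Mass: 38.64 mol × 106 g/mol = 4096 g.

4.10 kg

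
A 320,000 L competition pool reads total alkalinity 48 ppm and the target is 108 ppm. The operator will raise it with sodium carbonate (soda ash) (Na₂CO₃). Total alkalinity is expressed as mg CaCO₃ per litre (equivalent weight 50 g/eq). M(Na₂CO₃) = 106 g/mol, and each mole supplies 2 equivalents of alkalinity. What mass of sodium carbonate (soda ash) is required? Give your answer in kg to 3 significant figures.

20.4 kg

Alkalinity to add: (108 − 48) = 60 mg/L as CaCO₃ × 320,000 L = 19,200 g as CaCO₃.
Equivalents: 19,200 g ÷ 50 g/eq = 384 eq.
Each mole of Na₂CO₃ supplies 2 eq, so 384 / 2 = 192 mol.
Mass: 192 mol × 106 g/mol = 20,350 g.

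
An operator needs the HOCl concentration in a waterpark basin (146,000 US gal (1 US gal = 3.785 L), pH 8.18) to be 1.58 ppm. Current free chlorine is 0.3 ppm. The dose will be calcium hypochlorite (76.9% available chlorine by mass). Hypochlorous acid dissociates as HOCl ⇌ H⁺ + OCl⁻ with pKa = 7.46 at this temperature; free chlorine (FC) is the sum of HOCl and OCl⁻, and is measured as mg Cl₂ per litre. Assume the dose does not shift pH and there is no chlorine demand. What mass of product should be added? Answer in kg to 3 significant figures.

Volume: 146,000 US gal × 3.785 L/gal = 552,610 L.
[OCl⁻]/[HOCl] = 10^(pH − pKa) = 10^(8.18 − 7.46) = 5.248; fraction as HOCl = 1/(1 + 5.248) = 0.16.
Free chlorine required for 1.58 ppm HOCl: 1.58 / 0.16 = 9.872 ppm.
FC to add: 9.872 − 0.3 = 9.572 mg/L as Cl₂.
Cl₂ equivalent: 9.572 mg/L × 552,610 L = 5290 g.
Product at 76.9% available Cl: 5290 / 0.769 = 6878 g.

6.88 kg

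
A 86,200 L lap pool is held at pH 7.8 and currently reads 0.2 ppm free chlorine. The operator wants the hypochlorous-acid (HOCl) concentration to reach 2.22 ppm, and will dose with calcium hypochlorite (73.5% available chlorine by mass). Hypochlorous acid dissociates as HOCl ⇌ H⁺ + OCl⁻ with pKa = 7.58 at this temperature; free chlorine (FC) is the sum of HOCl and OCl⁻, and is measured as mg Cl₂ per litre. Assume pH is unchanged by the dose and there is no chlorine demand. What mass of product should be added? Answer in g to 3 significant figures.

669 g

[OCl⁻]/[HOCl] = 10^(pH − pKa) = 10^(7.8 − 7.58) = 1.66; fraction as HOCl = 1/(1 + 1.66) = 0.376.
Free chlorine required for 2.22 ppm HOCl: 2.22 / 0.376 = 5.904 ppm.
FC to add: 5.904 − 0.2 = 5.704 mg/L as Cl₂.
Cl₂ equivalent: 5.704 mg/L × 86,200 L = 491.7 g.
Product at 73.5% available Cl: 491.7 / 0.735 = 669 g.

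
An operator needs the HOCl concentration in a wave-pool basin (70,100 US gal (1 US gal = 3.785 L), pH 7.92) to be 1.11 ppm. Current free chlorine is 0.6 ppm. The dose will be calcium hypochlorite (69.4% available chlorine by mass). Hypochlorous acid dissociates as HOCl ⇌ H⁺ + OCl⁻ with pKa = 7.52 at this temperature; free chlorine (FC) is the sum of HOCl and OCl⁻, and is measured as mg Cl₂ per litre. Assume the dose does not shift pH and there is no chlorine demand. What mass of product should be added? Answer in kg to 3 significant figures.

1.26 kg

Volume: 70,100 US gal × 3.785 L/gal = 265,328 L.
[OCl⁻]/[HOCl] = 10^(pH − pKa) = 10^(7.92 − 7.52) = 2.512; fraction as HOCl = 1/(1 + 2.512) = 0.2847.
Free chlorine required for 1.11 ppm HOCl: 1.11 / 0.2847 = 3.898 ppm.
FC to add: 3.898 − 0.6 = 3.298 mg/L as Cl₂.
Cl₂ equivalent: 3.298 mg/L × 265,328 L = 875.1 g.
Product at 69.4% available Cl: 875.1 / 0.694 = 1261 g.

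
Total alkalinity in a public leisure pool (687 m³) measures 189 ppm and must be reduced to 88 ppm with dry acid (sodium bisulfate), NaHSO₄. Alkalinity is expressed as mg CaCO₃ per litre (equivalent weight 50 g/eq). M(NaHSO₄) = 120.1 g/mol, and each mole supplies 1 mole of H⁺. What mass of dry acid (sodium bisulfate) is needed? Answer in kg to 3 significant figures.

167 kg

Volume: 687 m³ = 687,000 L.
Alkalinity to neutralize: (189 − 88) = 101 mg/L as CaCO₃ × 687,000 L = 69,390 g as CaCO₃.
Equivalents of H⁺ required: 69,390 ÷ 50 g/eq = 1388 eq = 1388 mol NaHSO₄.
Mass of NaHSO₄: 1388 × 120.1 = 166,700 g.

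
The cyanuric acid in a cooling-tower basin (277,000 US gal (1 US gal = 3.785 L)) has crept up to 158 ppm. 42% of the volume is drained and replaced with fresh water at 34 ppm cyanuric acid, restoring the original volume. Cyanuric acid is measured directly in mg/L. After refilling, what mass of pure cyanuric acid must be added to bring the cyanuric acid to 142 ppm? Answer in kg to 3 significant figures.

Volume: 277,000 US gal × 3.785 L/gal = 1,048,445 L.
After draining 42% and refilling: 158 × 0.58 + 34 × 0.42 = 105.92 ppm.
Deficit to target: 142 − 105.92 = 36.08 mg/L.
Mass: 36.08 mg/L × 1,048,445 L = 37,830 g cyanuric acid.

37.8 kg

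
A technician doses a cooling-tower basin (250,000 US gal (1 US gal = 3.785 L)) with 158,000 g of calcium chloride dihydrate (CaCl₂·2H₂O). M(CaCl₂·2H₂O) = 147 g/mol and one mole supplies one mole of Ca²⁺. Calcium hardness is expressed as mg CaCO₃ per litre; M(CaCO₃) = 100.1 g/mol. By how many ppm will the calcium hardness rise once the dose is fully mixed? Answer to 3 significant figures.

114 ppm

Volume: 250,000 US gal × 3.785 L/gal = 946,250 L.
Moles of Ca²⁺: 158,000 g ÷ 147 g/mol = 1075 mol.
As CaCO₃: 1075 mol × 100.1 g/mol = 107,600 g.
Rise: 107,600 g / 946,250 L × 1000 = 113.7 mg/L.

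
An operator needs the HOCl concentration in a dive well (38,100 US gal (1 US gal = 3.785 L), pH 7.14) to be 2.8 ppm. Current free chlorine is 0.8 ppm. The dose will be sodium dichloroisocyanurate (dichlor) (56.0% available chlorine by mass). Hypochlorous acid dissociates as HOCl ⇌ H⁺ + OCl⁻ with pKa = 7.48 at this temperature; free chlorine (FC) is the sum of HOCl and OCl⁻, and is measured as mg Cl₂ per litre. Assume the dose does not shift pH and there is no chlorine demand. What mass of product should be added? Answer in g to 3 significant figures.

Volume: 38,100 US gal × 3.785 L/gal = 144,208 L.
[OCl⁻]/[HOCl] = 10^(pH − pKa) = 10^(7.14 − 7.48) = 0.4571; fraction as HOCl = 1/(1 + 0.4571) = 0.6863.
Free chlorine required for 2.8 ppm HOCl: 2.8 / 0.6863 = 4.08 ppm.
FC to add: 4.08 − 0.8 = 3.28 mg/L as Cl₂.
Cl₂ equivalent: 3.28 mg/L × 144,208 L = 473 g.
Product at 56.0% available Cl: 473 / 0.56 = 844.6 g.

845 g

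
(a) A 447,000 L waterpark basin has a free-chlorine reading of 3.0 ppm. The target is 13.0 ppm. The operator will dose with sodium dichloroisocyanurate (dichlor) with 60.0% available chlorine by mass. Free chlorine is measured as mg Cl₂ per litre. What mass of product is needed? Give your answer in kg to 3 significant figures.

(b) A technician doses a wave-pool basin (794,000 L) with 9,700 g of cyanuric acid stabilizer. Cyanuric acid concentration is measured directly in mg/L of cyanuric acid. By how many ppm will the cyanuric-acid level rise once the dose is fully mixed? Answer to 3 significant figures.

(a) 7.45 kg; (b) 12.2 ppm

(a) Chlorine deficit: 13.0 − 3.0 = 10 ppm = 10 mg/L as Cl₂.
(a) Cl₂ equivalent needed: 10 mg/L × 447,000 L = 4,470,000 mg = 4470 g.
(a) Product at 60.0% available chlorine: 4470 / 0.6 = 7450 g.

(b) Rise: 9,700 g / 794,000 L × 1000 = 12.22 mg/L.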